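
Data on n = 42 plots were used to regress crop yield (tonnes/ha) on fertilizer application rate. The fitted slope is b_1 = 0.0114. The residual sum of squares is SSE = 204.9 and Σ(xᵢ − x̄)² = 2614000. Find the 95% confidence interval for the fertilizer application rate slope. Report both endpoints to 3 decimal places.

(0.009, 0.014)

MSE = SSE/(n − 2) = 204.9/40 = 5.1225.
SE(b_1) = √(MSE/Sₓₓ) = √(5.1225/2614000) = 0.00139987.
df = n − 2 = 40.
t* = t_{0.025, 40} = 2.021075.
Margin = t* × SE = 2.021075 × 0.00139987 = 0.00283.
CI: 0.0114 ± 0.00283 → (0.009, 0.014).
With 95% confidence, each one-unit increase in fertilizer application rate is associated with a change of between 0.009 and 0.014 tonnes/ha in crop yield.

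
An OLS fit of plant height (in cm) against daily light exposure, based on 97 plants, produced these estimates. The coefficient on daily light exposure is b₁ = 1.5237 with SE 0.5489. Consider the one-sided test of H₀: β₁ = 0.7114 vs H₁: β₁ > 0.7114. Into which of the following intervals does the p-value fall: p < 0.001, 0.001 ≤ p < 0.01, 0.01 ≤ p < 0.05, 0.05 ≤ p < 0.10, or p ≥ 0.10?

t = (1.5237 − 0.7114) / 0.5489 = 1.480.
df = n − 2 = 97 − 2 = 95.
One-sided p = P(T_{95} > t) ≈ 0.0711.
So 0.05 ≤ p < 0.10.

0.05 ≤ p < 0.10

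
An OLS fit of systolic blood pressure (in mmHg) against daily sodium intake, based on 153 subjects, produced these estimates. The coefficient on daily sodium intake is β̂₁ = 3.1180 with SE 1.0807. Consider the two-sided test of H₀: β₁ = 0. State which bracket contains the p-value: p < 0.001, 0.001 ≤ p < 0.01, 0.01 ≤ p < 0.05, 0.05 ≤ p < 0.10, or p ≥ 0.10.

t = 3.1180 / 1.0807 = 2.885.
df = n − 2 = 153 − 2 = 151.
Two-sided p = 2·P(T_{151} > |t|) ≈ 0.0045.
So 0.001 ≤ p < 0.01.

0.001 ≤ p < 0.01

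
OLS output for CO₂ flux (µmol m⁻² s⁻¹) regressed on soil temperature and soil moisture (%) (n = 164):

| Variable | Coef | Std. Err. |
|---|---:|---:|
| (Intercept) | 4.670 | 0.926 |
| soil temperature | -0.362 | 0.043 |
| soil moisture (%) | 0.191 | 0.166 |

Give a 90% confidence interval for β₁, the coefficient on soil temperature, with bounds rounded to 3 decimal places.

Read off: b = -0.362, SE = 0.043 for soil temperature.
df = n − k − 1 = 164 − 2 − 1 = 161.
t* = t_{0.05, 161} = 1.654373.
Margin = t* × SE = 1.654373 × 0.043 = 0.07114.
CI: -0.362 ± 0.07114 → (-0.433, -0.291).

(-0.433, -0.291)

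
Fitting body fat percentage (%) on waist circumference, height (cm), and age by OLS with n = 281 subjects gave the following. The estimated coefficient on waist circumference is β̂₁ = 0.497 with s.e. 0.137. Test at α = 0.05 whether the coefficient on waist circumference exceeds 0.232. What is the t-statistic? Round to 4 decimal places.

H₀: β₁ = 0.232 vs H₁: β₁ > 0.232.
t = (β̂₁ − β₁⁰)/SE = (0.497 − 0.232) / 0.137 = 1.9343.
df = n − k − 1 = 281 − 3 − 1 = 277.
One-sided p ≈ 0.0270, which is < 0.05, so reject H₀.
There is evidence that the true slope on waist circumference exceeds 0.232 % per unit, holding the other predictors fixed.

t = 1.9343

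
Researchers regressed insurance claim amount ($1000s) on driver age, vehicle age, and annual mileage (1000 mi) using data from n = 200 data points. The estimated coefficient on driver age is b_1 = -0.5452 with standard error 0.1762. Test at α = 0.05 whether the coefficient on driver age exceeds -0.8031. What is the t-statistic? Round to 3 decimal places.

t = 1.464

H₀: β₁ = -0.8031 vs H₁: β₁ > -0.8031.
t = (b_1 − β₁⁰)/SE = (-0.5452 − (-0.8031)) / 0.1762 = 1.464.
df = n − k − 1 = 200 − 3 − 1 = 196.
One-sided p ≈ 0.0724, which is ≥ 0.05, so fail to reject H₀.
The data do not give significant evidence that the true slope on driver age exceeds -0.8031 $1000s per unit, holding the other predictors fixed.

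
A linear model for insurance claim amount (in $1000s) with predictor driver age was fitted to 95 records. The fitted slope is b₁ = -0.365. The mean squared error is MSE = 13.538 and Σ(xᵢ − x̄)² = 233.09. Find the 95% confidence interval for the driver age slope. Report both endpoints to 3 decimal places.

(-0.844, 0.114)

SE(b₁) = √(MSE/Sₓₓ) = √(13.538/233.09) = 0.240999.
df = n − 2 = 93.
t* = t_{0.025, 93} = 1.985802.
Margin = t* × SE = 1.985802 × 0.240999 = 0.47858.
CI: -0.365 ± 0.47858 → (-0.844, 0.114).
With 95% confidence, each one-unit increase in driver age is associated with a change of between -0.844 and 0.114 $1000s in insurance claim amount.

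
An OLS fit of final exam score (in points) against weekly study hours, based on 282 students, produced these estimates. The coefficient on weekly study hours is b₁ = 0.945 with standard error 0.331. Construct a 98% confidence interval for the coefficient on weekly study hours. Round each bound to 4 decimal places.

(0.1705, 1.7195)

df = n − 2 = 282 − 2 = 280.
t* = t_{0.01, 280} = 2.339739.
Margin = t* × SE = 2.339739 × 0.331 = 0.774454.
CI: 0.945 ± 0.774454 → (0.1705, 1.7195).
With 98% confidence, each one-unit increase in weekly study hours is associated with a change of between 0.1705 and 1.7195 points in final exam score.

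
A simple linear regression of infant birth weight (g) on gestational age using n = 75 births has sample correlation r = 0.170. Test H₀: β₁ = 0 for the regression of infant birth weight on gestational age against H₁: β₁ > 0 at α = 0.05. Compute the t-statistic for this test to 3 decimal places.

t = 1.474

t = r·√(n − 2)/√(1 − r²) = 0.170·√73/√0.9711 = 1.474.
df = n − 2 = 73.
One-sided p ≈ 0.0724, which is ≥ 0.05, so fail to reject H₀.
The data do not give significant evidence of a linear association between gestational age and infant birth weight.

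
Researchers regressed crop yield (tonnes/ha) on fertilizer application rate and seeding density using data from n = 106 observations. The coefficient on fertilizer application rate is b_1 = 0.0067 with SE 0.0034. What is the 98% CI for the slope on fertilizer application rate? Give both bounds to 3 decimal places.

df = n − k − 1 = 106 − 2 − 1 = 103.
t* = t_{0.01, 103} = 2.363098.
Margin = t* × SE = 2.363098 × 0.0034 = 0.00803.
CI: 0.0067 ± 0.00803 → (-0.001, 0.015).
With 98% confidence, each one-unit increase in fertilizer application rate is associated with a change of between -0.001 and 0.015 tonnes/ha in crop yield, holding the other predictors fixed.

(-0.001, 0.015)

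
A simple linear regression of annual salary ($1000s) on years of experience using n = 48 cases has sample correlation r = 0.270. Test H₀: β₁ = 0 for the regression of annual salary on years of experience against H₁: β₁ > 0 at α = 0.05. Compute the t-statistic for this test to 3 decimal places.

t = 1.902

t = r·√(n − 2)/√(1 − r²) = 0.270·√46/√0.9271 = 1.902.
df = n − 2 = 46.
One-sided p ≈ 0.0317, which is < 0.05, so reject H₀.
There is evidence of a linear association between years of experience and annual salary.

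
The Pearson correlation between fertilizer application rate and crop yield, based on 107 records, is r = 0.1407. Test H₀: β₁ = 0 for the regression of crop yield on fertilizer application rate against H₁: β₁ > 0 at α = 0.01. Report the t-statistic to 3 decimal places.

t = r·√(n − 2)/√(1 − r²) = 0.1407·√105/√0.980204 = 1.456.
df = n − 2 = 105.
One-sided p ≈ 0.0742, which is ≥ 0.01, so fail to reject H₀.
The data do not give significant evidence of a linear association between fertilizer application rate and crop yield.

t = 1.456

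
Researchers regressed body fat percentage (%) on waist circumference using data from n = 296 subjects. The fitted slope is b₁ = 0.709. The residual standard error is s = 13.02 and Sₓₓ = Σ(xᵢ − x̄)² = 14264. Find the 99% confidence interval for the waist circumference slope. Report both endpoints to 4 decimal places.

(0.4264, 0.9916)

SE(b₁) = s/√Sₓₓ = 13.02/√14264 = 0.109016.
df = n − 2 = 294.
t* = t_{0.005, 294} = 2.592655.
Margin = t* × SE = 2.592655 × 0.109016 = 0.282641.
CI: 0.709 ± 0.282641 → (0.4264, 0.9916).
With 99% confidence, each one-unit increase in waist circumference is associated with a change of between 0.4264 and 0.9916 % in body fat percentage.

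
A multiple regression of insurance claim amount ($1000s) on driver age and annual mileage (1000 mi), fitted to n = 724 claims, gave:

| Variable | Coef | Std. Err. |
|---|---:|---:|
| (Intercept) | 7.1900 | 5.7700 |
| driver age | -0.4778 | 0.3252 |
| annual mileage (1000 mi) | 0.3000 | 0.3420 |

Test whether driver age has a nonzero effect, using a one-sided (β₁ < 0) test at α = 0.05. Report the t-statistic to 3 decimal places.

t = -1.469

Read off: b = -0.4778, SE = 0.3252 for driver age.
H₀: β₁ = 0 vs H₁: β₁ < 0.
t = -0.4778 / 0.3252 = -1.469.
df = n − k − 1 = 724 − 2 − 1 = 721.
One-sided p ≈ 0.0711, which is ≥ 0.05, so fail to reject H₀.
The data do not give significant evidence that the true slope on driver age is negative, holding the other predictors fixed.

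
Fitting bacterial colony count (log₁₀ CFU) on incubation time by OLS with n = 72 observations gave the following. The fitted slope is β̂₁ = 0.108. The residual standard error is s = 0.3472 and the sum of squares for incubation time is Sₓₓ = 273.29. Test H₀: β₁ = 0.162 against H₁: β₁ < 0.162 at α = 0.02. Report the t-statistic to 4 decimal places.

SE(β̂₁) = s/√Sₓₓ = 0.3472/√273.29 = 0.0210023.
t = (0.108 − 0.162) / 0.0210023 = -2.5711.
df = n − 2 = 70.
One-sided p ≈ 0.0061, which is < 0.02, so reject H₀.
There is evidence that the true slope on incubation time is below 0.162 log₁₀ CFU per unit.

t = -2.5711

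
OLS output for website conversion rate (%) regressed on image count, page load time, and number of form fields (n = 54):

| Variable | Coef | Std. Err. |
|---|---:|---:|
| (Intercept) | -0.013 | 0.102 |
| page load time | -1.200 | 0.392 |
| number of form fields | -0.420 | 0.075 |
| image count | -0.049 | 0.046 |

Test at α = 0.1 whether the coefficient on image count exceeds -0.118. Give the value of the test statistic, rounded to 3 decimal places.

t = 1.500

Read off: b = -0.049, SE = 0.046 for image count.
H₀: β₁ = -0.118 vs H₁: β₁ > -0.118.
t = (-0.049 − (-0.118)) / 0.046 = 1.500.
df = n − k − 1 = 54 − 3 − 1 = 50.
One-sided p ≈ 0.0700, which is < 0.1, so reject H₀.
There is evidence that the true slope on image count exceeds -0.118 % per unit, holding the other predictors fixed.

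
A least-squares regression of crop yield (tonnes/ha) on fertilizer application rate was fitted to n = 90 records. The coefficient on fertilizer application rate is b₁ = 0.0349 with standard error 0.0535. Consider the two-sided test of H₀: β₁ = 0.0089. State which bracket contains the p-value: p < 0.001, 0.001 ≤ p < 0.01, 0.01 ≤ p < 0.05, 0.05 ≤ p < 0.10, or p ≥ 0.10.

t = (0.0349 − 0.0089) / 0.0535 = 0.486.
df = n − 2 = 90 − 2 = 88.
Two-sided p = 2·P(T_{88} > |t|) ≈ 0.6282.
So p ≥ 0.10.

p ≥ 0.10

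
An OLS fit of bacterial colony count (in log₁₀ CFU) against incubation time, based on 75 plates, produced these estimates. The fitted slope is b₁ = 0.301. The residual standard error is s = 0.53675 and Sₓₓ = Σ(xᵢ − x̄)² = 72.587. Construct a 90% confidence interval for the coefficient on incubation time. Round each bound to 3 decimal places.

(0.196, 0.406)

SE(b₁) = s/√Sₓₓ = 0.53675/√72.587 = 0.0630003.
df = n − 2 = 73.
t* = t_{0.05, 73} = 1.665996.
Margin = t* × SE = 1.665996 × 0.0630003 = 0.10496.
CI: 0.301 ± 0.10496 → (0.196, 0.406).
With 90% confidence, each one-unit increase in incubation time is associated with a change of between 0.196 and 0.406 log₁₀ CFU in bacterial colony count.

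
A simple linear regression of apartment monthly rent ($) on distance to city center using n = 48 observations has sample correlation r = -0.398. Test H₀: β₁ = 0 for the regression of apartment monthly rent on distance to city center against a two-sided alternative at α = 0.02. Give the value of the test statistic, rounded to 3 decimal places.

t = r·√(n − 2)/√(1 − r²) = -0.398·√46/√0.841596 = -2.942.
df = n − 2 = 46.
Two-sided p ≈ 0.0051, which is < 0.02, so reject H₀.
There is evidence of a linear association between distance to city center and apartment monthly rent.

t = -2.942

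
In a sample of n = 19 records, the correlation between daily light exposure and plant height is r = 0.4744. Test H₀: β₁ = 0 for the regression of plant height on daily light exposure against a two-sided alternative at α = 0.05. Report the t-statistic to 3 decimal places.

t = 2.222

t = r·√(n − 2)/√(1 − r²) = 0.4744·√17/√0.774945 = 2.222.
df = n − 2 = 17.
Two-sided p ≈ 0.0402, which is < 0.05, so reject H₀.
There is evidence of a linear association between daily light exposure and plant height.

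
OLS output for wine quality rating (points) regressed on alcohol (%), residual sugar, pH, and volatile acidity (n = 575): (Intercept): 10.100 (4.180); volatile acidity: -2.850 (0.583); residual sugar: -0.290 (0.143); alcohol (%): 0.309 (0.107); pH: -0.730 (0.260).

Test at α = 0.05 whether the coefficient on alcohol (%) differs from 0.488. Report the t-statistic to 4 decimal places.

t = -1.6729

Read off: b = 0.309, SE = 0.107 for alcohol (%).
H₀: β₁ = 0.488 vs H₁: β₁ ≠ 0.488.
t = (0.309 − 0.488) / 0.107 = -1.6729.
df = n − k − 1 = 575 − 4 − 1 = 570.
Two-sided p ≈ 0.0949, which is ≥ 0.05, so fail to reject H₀.
The data are consistent with a true slope of 0.488 points per unit of alcohol (%), holding the other predictors fixed.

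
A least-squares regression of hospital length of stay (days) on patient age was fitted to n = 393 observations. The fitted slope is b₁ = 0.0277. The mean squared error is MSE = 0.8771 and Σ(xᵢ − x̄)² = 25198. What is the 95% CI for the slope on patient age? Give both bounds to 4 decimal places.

(0.0161, 0.0393)

SE(b₁) = √(MSE/Sₓₓ) = √(0.8771/25198) = 0.00589986.
df = n − 2 = 391.
t* = t_{0.025, 391} = 1.96605.
Margin = t* × SE = 1.96605 × 0.00589986 = 0.011599.
CI: 0.0277 ± 0.011599 → (0.0161, 0.0393).
With 95% confidence, each one-unit increase in patient age is associated with a change of between 0.0161 and 0.0393 days in hospital length of stay.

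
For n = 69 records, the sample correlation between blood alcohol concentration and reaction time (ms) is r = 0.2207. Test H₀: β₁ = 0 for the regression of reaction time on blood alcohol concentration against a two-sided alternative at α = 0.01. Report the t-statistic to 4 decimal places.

t = r·√(n − 2)/√(1 − r²) = 0.2207·√67/√0.951292 = 1.8522.
df = n − 2 = 67.
Two-sided p ≈ 0.0684, which is ≥ 0.01, so fail to reject H₀.
The data do not give significant evidence of a linear association between blood alcohol concentration and reaction time.

t = 1.8522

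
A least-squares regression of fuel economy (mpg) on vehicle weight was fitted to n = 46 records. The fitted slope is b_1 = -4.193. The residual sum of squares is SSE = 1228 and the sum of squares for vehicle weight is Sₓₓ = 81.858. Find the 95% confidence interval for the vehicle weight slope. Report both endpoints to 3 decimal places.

MSE = SSE/(n − 2) = 1228/44 = 27.9091.
SE(b_1) = √(MSE/Sₓₓ) = √(27.9091/81.858) = 0.583905.
df = n − 2 = 44.
t* = t_{0.025, 44} = 2.015368.
Margin = t* × SE = 2.015368 × 0.583905 = 1.17678.
CI: -4.193 ± 1.17678 → (-5.370, -3.016).
With 95% confidence, each one-unit increase in vehicle weight is associated with a change of between -5.370 and -3.016 mpg in fuel economy.

(-5.370, -3.016)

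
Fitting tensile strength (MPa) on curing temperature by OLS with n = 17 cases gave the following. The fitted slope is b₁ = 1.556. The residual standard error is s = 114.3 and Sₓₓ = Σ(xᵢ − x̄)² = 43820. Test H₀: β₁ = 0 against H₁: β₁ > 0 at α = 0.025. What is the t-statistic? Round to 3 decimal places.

SE(b₁) = s/√Sₓₓ = 114.3/√43820 = 0.546022.
t = 1.556 / 0.546022 = 2.850.
df = n − 2 = 15.
One-sided p ≈ 0.0061, which is < 0.025, so reject H₀.
There is evidence that the true slope on curing temperature is positive.

t = 2.850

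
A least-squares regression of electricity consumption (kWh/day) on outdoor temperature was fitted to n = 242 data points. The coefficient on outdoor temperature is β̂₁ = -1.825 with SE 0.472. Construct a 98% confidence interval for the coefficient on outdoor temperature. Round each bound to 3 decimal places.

(-2.930, -0.720)

df = n − 2 = 242 − 2 = 240.
t* = t_{0.01, 240} = 2.341985.
Margin = t* × SE = 2.341985 × 0.472 = 1.10542.
CI: -1.825 ± 1.10542 → (-2.930, -0.720).
With 98% confidence, each one-unit increase in outdoor temperature is associated with a change of between -2.930 and -0.720 kWh/day in electricity consumption.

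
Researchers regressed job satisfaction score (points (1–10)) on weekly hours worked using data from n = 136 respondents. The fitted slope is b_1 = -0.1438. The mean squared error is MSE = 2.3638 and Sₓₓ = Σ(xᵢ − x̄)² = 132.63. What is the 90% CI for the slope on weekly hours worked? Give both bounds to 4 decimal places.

(-0.3649, 0.0773)

SE(b_1) = √(MSE/Sₓₓ) = √(2.3638/132.63) = 0.133501.
df = n − 2 = 134.
t* = t_{0.05, 134} = 1.656305.
Margin = t* × SE = 1.656305 × 0.133501 = 0.221118.
CI: -0.1438 ± 0.221118 → (-0.3649, 0.0773).
With 90% confidence, each one-unit increase in weekly hours worked is associated with a change of between -0.3649 and 0.0773 points (1–10) in job satisfaction score.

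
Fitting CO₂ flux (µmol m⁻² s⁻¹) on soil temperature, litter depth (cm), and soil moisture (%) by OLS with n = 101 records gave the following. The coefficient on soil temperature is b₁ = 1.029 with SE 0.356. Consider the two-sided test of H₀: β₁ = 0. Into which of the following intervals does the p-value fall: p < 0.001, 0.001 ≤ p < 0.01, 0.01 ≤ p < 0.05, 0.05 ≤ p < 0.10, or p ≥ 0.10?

0.001 ≤ p < 0.01

t = 1.029 / 0.356 = 2.890.
df = n − k − 1 = 101 − 3 − 1 = 97.
Two-sided p = 2·P(T_{97} > |t|) ≈ 0.0047.
So 0.001 ≤ p < 0.01.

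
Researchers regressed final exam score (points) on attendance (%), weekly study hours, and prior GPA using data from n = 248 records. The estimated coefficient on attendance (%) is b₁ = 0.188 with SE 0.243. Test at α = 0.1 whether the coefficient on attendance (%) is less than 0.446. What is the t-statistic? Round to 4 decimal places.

t = -1.0617

H₀: β₁ = 0.446 vs H₁: β₁ < 0.446.
t = (b₁ − β₁⁰)/SE = (0.188 − 0.446) / 0.243 = -1.0617.
df = n − k − 1 = 248 − 3 − 1 = 244.
One-sided p ≈ 0.1447, which is ≥ 0.1, so fail to reject H₀.
The data do not give significant evidence that the true slope on attendance (%) is below 0.446 points per unit, holding the other predictors fixed.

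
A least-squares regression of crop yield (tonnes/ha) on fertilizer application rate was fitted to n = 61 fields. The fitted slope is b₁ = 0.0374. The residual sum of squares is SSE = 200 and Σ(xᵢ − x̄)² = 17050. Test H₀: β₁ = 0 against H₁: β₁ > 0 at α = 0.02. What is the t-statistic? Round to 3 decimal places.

t = 2.652

MSE = SSE/(n − 2) = 200/59 = 3.38983.
SE(b₁) = √(MSE/Sₓₓ) = √(3.38983/17050) = 0.0141002.
t = 0.0374 / 0.0141002 = 2.652.
df = n − 2 = 59.
One-sided p ≈ 0.0051, which is < 0.02, so reject H₀.
There is evidence that the true slope on fertilizer application rate is positive.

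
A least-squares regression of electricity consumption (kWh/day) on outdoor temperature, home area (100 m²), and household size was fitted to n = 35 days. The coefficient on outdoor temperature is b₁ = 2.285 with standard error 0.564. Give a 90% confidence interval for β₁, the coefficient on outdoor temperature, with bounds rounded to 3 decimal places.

(1.329, 3.241)

df = n − k − 1 = 35 − 3 − 1 = 31.
t* = t_{0.05, 31} = 1.695519.
Margin = t* × SE = 1.695519 × 0.564 = 0.95627.
CI: 2.285 ± 0.95627 → (1.329, 3.241).
With 90% confidence, each one-unit increase in outdoor temperature is associated with a change of between 1.329 and 3.241 kWh/day in electricity consumption, holding the other predictors fixed.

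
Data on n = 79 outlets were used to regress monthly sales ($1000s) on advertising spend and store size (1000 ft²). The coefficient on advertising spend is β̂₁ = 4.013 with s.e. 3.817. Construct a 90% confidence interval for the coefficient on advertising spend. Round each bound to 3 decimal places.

df = n − k − 1 = 79 − 2 − 1 = 76.
t* = t_{0.05, 76} = 1.665151.
Margin = t* × SE = 1.665151 × 3.817 = 6.35588.
CI: 4.013 ± 6.35588 → (-2.343, 10.369).
With 90% confidence, each one-unit increase in advertising spend is associated with a change of between -2.343 and 10.369 $1000s in monthly sales, holding the other predictors fixed.

(-2.343, 10.369)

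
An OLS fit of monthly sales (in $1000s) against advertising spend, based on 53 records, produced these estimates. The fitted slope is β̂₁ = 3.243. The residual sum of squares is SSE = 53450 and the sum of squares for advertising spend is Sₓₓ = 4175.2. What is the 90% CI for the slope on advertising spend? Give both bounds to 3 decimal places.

MSE = SSE/(n − 2) = 53450/51 = 1048.04.
SE(β̂₁) = √(MSE/Sₓₓ) = √(1048.04/4175.2) = 0.501014.
df = n − 2 = 51.
t* = t_{0.05, 51} = 1.675285.
Margin = t* × SE = 1.675285 × 0.501014 = 0.83934.
CI: 3.243 ± 0.83934 → (2.404, 4.082).
With 90% confidence, each one-unit increase in advertising spend is associated with a change of between 2.404 and 4.082 $1000s in monthly sales.

(2.404, 4.082)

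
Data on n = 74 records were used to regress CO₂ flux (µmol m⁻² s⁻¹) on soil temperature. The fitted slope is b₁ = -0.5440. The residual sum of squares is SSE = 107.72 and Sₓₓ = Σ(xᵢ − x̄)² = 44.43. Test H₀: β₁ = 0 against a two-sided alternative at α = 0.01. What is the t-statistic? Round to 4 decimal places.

MSE = SSE/(n − 2) = 107.72/72 = 1.49611.
SE(b₁) = √(MSE/Sₓₓ) = √(1.49611/44.43) = 0.183503.
t = -0.5440 / 0.183503 = -2.9645.
df = n − 2 = 72.
Two-sided p ≈ 0.0041, which is < 0.01, so reject H₀.
There is evidence that soil temperature is associated with CO₂ flux.

t = -2.9645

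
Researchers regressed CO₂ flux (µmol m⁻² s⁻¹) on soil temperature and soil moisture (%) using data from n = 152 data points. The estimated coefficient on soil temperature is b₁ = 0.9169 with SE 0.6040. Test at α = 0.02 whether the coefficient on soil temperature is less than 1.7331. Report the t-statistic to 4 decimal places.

H₀: β₁ = 1.7331 vs H₁: β₁ < 1.7331.
t = (b₁ − β₁⁰)/SE = (0.9169 − 1.7331) / 0.6040 = -1.3513.
df = n − k − 1 = 152 − 2 − 1 = 149.
One-sided p ≈ 0.0893, which is ≥ 0.02, so fail to reject H₀.
The data do not give significant evidence that the true slope on soil temperature is below 1.7331 µmol m⁻² s⁻¹ per unit, holding the other predictors fixed.

t = -1.3513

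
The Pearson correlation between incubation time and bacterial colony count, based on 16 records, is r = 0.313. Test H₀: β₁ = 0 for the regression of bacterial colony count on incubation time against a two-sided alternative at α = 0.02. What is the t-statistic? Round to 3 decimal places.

t = r·√(n − 2)/√(1 − r²) = 0.313·√14/√0.902031 = 1.233.
df = n − 2 = 14.
Two-sided p ≈ 0.2378, which is ≥ 0.02, so fail to reject H₀.
The data do not give significant evidence of a linear association between incubation time and bacterial colony count.

t = 1.233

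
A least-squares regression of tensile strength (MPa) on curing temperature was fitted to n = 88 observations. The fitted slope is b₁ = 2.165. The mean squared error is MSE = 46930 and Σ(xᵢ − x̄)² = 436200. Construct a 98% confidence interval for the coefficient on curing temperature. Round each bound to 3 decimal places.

(1.387, 2.943)

SE(b₁) = √(MSE/Sₓₓ) = √(46930/436200) = 0.328006.
df = n − 2 = 86.
t* = t_{0.01, 86} = 2.370493.
Margin = t* × SE = 2.370493 × 0.328006 = 0.77754.
CI: 2.165 ± 0.77754 → (1.387, 2.943).
With 98% confidence, each one-unit increase in curing temperature is associated with a change of between 1.387 and 2.943 MPa in tensile strength.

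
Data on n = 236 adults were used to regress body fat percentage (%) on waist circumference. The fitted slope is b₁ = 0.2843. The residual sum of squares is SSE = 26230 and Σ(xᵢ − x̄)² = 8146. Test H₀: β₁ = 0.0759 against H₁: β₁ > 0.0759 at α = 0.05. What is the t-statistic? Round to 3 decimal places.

MSE = SSE/(n − 2) = 26230/234 = 112.094.
SE(b₁) = √(MSE/Sₓₓ) = √(112.094/8146) = 0.117306.
t = (0.2843 − 0.0759) / 0.117306 = 1.777.
df = n − 2 = 234.
One-sided p ≈ 0.0385, which is < 0.05, so reject H₀.
There is evidence that the true slope on waist circumference exceeds 0.0759 % per unit.

t = 1.777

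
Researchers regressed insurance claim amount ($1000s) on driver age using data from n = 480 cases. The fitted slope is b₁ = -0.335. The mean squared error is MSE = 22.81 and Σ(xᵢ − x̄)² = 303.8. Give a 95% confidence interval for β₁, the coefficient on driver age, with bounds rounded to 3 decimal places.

(-0.873, 0.203)

SE(b₁) = √(MSE/Sₓₓ) = √(22.81/303.8) = 0.274011.
df = n − 2 = 478.
t* = t_{0.025, 478} = 1.964939.
Margin = t* × SE = 1.964939 × 0.274011 = 0.53842.
CI: -0.335 ± 0.53842 → (-0.873, 0.203).
With 95% confidence, each one-unit increase in driver age is associated with a change of between -0.873 and 0.203 $1000s in insurance claim amount.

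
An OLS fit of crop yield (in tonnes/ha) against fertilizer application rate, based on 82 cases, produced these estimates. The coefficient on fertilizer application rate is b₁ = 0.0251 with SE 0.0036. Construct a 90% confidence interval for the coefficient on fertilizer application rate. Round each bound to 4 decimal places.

df = n − 2 = 82 − 2 = 80.
t* = t_{0.05, 80} = 1.664125.
Margin = t* × SE = 1.664125 × 0.0036 = 0.005991.
CI: 0.0251 ± 0.005991 → (0.0191, 0.0311).
With 90% confidence, each one-unit increase in fertilizer application rate is associated with a change of between 0.0191 and 0.0311 tonnes/ha in crop yield.

(0.0191, 0.0311)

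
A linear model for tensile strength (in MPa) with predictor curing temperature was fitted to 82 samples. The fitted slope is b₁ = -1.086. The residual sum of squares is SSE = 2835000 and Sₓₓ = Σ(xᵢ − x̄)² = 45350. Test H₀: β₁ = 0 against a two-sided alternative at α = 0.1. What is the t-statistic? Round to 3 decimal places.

MSE = SSE/(n − 2) = 2835000/80 = 35437.5.
SE(b₁) = √(MSE/Sₓₓ) = √(35437.5/45350) = 0.883981.
t = -1.086 / 0.883981 = -1.229.
df = n − 2 = 80.
Two-sided p ≈ 0.2228, which is ≥ 0.1, so fail to reject H₀.
The data do not give significant evidence of an association between curing temperature and tensile strength.

t = -1.229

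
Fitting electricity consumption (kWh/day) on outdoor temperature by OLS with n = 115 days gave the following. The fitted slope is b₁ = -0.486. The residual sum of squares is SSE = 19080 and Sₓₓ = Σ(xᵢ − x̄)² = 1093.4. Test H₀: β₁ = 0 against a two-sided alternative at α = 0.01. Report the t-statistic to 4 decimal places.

t = -1.2367

MSE = SSE/(n − 2) = 19080/113 = 168.85.
SE(b₁) = √(MSE/Sₓₓ) = √(168.85/1093.4) = 0.392971.
t = -0.486 / 0.392971 = -1.2367.
df = n − 2 = 113.
Two-sided p ≈ 0.2188, which is ≥ 0.01, so fail to reject H₀.
The data do not give significant evidence of an association between outdoor temperature and electricity consumption.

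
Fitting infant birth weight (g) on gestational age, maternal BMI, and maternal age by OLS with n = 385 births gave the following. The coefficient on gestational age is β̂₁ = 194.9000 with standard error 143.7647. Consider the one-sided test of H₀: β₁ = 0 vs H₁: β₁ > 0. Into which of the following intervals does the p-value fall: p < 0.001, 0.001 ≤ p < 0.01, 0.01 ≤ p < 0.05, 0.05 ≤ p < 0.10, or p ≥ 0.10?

t = 194.9000 / 143.7647 = 1.356.
df = n − k − 1 = 385 − 3 − 1 = 381.
One-sided p = P(T_{381} > t) ≈ 0.0880.
So 0.05 ≤ p < 0.10.

0.05 ≤ p < 0.10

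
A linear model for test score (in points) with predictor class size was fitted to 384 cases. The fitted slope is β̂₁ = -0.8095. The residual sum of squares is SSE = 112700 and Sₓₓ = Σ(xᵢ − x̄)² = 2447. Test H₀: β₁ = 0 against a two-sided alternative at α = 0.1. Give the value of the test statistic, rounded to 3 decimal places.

t = -2.331

MSE = SSE/(n − 2) = 112700/382 = 295.026.
SE(β̂₁) = √(MSE/Sₓₓ) = √(295.026/2447) = 0.347227.
t = -0.8095 / 0.347227 = -2.331.
df = n − 2 = 382.
Two-sided p ≈ 0.0203, which is < 0.1, so reject H₀.
There is evidence that class size is associated with test score.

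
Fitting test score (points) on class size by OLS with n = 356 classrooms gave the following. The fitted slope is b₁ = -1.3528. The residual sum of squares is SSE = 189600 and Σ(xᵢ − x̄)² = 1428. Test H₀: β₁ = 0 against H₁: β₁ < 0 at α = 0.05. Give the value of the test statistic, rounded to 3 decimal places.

MSE = SSE/(n − 2) = 189600/354 = 535.593.
SE(b₁) = √(MSE/Sₓₓ) = √(535.593/1428) = 0.612426.
t = -1.3528 / 0.612426 = -2.209.
df = n − 2 = 354.
One-sided p ≈ 0.0139, which is < 0.05, so reject H₀.
There is evidence that the true slope on class size is negative.

t = -2.209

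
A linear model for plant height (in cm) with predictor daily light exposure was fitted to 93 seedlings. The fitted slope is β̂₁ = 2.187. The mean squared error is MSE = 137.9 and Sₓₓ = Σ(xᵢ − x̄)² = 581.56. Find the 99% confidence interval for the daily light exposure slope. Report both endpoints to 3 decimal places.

(0.906, 3.468)

SE(β̂₁) = √(MSE/Sₓₓ) = √(137.9/581.56) = 0.486951.
df = n − 2 = 91.
t* = t_{0.005, 91} = 2.63094.
Margin = t* × SE = 2.63094 × 0.486951 = 1.28114.
CI: 2.187 ± 1.28114 → (0.906, 3.468).
With 99% confidence, each one-unit increase in daily light exposure is associated with a change of between 0.906 and 3.468 cm in plant height.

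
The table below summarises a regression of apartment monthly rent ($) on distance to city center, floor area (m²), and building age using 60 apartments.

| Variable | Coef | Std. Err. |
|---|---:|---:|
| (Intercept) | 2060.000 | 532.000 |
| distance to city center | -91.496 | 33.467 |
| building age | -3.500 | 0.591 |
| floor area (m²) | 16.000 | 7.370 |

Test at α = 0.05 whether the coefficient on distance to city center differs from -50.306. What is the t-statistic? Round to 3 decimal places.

t = -1.231

Read off: b = -91.496, SE = 33.467 for distance to city center.
H₀: β₁ = -50.306 vs H₁: β₁ ≠ -50.306.
t = (-91.496 − (-50.306)) / 33.467 = -1.231.
df = n − k − 1 = 60 − 3 − 1 = 56.
Two-sided p ≈ 0.2236, which is ≥ 0.05, so fail to reject H₀.
The data are consistent with a true slope of -50.306 $ per unit of distance to city center, holding the other predictors fixed.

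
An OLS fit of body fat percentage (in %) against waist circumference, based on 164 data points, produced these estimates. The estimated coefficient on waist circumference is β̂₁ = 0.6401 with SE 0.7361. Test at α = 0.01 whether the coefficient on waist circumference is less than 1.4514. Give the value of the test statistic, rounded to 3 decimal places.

H₀: β₁ = 1.4514 vs H₁: β₁ < 1.4514.
t = (β̂₁ − β₁⁰)/SE = (0.6401 − 1.4514) / 0.7361 = -1.102.
df = n − 2 = 164 − 2 = 162.
One-sided p ≈ 0.1360, which is ≥ 0.01, so fail to reject H₀.
The data do not give significant evidence that the true slope on waist circumference is below 1.4514 % per unit.

t = -1.102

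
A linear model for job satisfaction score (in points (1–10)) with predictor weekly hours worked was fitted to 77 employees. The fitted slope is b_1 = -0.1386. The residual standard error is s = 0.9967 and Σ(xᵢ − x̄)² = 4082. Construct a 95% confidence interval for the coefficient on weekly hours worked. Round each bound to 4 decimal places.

(-0.1697, -0.1075)

SE(b_1) = s/√Sₓₓ = 0.9967/√4082 = 0.0156001.
df = n − 2 = 75.
t* = t_{0.025, 75} = 1.992102.
Margin = t* × SE = 1.992102 × 0.0156001 = 0.031077.
CI: -0.1386 ± 0.031077 → (-0.1697, -0.1075).
With 95% confidence, each one-unit increase in weekly hours worked is associated with a change of between -0.1697 and -0.1075 points (1–10) in job satisfaction score.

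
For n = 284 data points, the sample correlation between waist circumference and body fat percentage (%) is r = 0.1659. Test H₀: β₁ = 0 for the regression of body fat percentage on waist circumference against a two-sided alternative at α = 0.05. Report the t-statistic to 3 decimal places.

t = 2.825

t = r·√(n − 2)/√(1 − r²) = 0.1659·√282/√0.972477 = 2.825.
df = n − 2 = 282.
Two-sided p ≈ 0.0051, which is < 0.05, so reject H₀.
There is evidence of a linear association between waist circumference and body fat percentage.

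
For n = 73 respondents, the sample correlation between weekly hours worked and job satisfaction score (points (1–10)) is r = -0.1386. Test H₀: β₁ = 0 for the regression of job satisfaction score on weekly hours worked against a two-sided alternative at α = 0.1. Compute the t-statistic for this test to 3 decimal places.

t = -1.179

t = r·√(n − 2)/√(1 − r²) = -0.1386·√71/√0.98079 = -1.179.
df = n − 2 = 71.
Two-sided p ≈ 0.2422, which is ≥ 0.1, so fail to reject H₀.
The data do not give significant evidence of a linear association between weekly hours worked and job satisfaction score.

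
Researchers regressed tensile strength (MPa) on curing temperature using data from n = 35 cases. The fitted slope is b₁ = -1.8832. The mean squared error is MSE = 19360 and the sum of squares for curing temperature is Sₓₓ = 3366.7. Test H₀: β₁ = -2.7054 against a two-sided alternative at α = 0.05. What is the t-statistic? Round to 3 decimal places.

SE(b₁) = √(MSE/Sₓₓ) = √(19360/3366.7) = 2.39801.
t = (-1.8832 − (-2.7054)) / 2.39801 = 0.343.
df = n − 2 = 33.
Two-sided p ≈ 0.7339, which is ≥ 0.05, so fail to reject H₀.
The data are consistent with a true slope of -2.7054 MPa per unit of curing temperature.

t = 0.343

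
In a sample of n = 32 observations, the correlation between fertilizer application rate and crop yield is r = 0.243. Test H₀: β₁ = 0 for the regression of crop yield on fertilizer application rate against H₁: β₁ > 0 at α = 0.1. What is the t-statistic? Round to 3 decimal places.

t = 1.372

t = r·√(n − 2)/√(1 − r²) = 0.243·√30/√0.940951 = 1.372.
df = n − 2 = 30.
One-sided p ≈ 0.0901, which is < 0.1, so reject H₀.
There is evidence of a linear association between fertilizer application rate and crop yield.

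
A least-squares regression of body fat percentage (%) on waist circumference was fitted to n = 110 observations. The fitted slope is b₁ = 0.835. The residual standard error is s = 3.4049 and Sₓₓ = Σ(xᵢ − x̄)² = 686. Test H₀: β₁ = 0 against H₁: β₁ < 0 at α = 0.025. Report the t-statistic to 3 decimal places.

SE(b₁) = s/√Sₓₓ = 3.4049/√686 = 0.13.
t = 0.835 / 0.13 = 6.423.
df = n − 2 = 108.
One-sided p ≈ 1.0000, which is ≥ 0.025, so fail to reject H₀.
The data do not give significant evidence that the true slope on waist circumference is negative.

t = 6.423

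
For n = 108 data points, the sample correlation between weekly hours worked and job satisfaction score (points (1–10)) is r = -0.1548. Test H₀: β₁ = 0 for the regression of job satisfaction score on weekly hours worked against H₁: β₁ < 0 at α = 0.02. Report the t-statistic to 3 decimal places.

t = r·√(n − 2)/√(1 − r²) = -0.1548·√106/√0.976037 = -1.613.
df = n − 2 = 106.
One-sided p ≈ 0.0548, which is ≥ 0.02, so fail to reject H₀.
The data do not give significant evidence of a linear association between weekly hours worked and job satisfaction score.

t = -1.613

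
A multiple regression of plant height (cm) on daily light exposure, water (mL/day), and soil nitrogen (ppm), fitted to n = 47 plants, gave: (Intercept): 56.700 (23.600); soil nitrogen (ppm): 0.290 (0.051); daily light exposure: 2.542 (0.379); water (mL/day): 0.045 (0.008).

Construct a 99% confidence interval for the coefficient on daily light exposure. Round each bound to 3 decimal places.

(1.521, 3.563)

Read off: b = 2.542, SE = 0.379 for daily light exposure.
df = n − k − 1 = 47 − 3 − 1 = 43.
t* = t_{0.005, 43} = 2.695102.
Margin = t* × SE = 2.695102 × 0.379 = 1.02144.
CI: 2.542 ± 1.02144 → (1.521, 3.563).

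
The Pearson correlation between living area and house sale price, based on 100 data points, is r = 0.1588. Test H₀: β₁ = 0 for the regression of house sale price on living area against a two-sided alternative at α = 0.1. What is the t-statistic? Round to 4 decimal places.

t = r·√(n − 2)/√(1 − r²) = 0.1588·√98/√0.974783 = 1.5922.
df = n − 2 = 98.
Two-sided p ≈ 0.1146, which is ≥ 0.1, so fail to reject H₀.
The data do not give significant evidence of a linear association between living area and house sale price.

t = 1.5922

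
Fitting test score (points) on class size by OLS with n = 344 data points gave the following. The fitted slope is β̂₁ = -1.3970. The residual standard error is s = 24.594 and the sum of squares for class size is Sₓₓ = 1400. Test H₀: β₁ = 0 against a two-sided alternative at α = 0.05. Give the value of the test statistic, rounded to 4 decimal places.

SE(β̂₁) = s/√Sₓₓ = 24.594/√1400 = 0.657302.
t = -1.3970 / 0.657302 = -2.1254.
df = n − 2 = 342.
Two-sided p ≈ 0.0343, which is < 0.05, so reject H₀.
There is evidence that class size is associated with test score.

t = -2.1254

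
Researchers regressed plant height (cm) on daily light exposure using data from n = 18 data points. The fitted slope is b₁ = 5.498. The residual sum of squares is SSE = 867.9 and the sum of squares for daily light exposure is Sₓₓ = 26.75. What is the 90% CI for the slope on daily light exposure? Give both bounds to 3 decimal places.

MSE = SSE/(n − 2) = 867.9/16 = 54.2437.
SE(b₁) = √(MSE/Sₓₓ) = √(54.2437/26.75) = 1.42401.
df = n − 2 = 16.
t* = t_{0.05, 16} = 1.745884.
Margin = t* × SE = 1.745884 × 1.42401 = 2.48616.
CI: 5.498 ± 2.48616 → (3.012, 7.984).
With 90% confidence, each one-unit increase in daily light exposure is associated with a change of between 3.012 and 7.984 cm in plant height.

(3.012, 7.984)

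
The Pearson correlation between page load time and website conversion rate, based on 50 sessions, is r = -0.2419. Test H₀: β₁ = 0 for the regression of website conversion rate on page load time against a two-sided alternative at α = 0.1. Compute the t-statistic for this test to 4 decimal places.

t = r·√(n − 2)/√(1 − r²) = -0.2419·√48/√0.941484 = -1.7272.
df = n − 2 = 48.
Two-sided p ≈ 0.0906, which is < 0.1, so reject H₀.
There is evidence of a linear association between page load time and website conversion rate.

t = -1.7272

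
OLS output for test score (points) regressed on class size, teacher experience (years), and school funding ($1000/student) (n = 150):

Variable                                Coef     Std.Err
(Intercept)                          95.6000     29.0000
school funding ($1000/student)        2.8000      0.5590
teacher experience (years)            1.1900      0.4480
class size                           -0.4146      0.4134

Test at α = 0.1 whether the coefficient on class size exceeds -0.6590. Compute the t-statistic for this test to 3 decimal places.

Read off: b = -0.4146, SE = 0.4134 for class size.
H₀: β₁ = -0.6590 vs H₁: β₁ > -0.6590.
t = (-0.4146 − (-0.6590)) / 0.4134 = 0.591.
df = n − k − 1 = 150 − 3 − 1 = 146.
One-sided p ≈ 0.2777, which is ≥ 0.1, so fail to reject H₀.
The data do not give significant evidence that the true slope on class size exceeds -0.6590 points per unit, holding the other predictors fixed.

t = 0.591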